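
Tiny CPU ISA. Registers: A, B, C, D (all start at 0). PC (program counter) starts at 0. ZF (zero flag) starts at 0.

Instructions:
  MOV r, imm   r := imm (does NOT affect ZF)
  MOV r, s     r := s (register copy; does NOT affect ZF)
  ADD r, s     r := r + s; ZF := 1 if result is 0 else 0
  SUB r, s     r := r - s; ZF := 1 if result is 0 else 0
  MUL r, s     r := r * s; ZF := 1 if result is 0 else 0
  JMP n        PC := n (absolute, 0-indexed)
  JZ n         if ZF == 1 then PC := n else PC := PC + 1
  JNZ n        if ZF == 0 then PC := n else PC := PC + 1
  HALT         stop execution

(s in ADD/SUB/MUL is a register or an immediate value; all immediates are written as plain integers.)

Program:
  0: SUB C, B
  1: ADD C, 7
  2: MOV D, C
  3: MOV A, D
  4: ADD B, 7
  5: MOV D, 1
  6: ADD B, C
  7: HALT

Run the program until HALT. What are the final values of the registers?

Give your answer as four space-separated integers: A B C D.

Answer: 7 14 7 1

Derivation:
Step 1: PC=0 exec 'SUB C, B'. After: A=0 B=0 C=0 D=0 ZF=1 PC=1
Step 2: PC=1 exec 'ADD C, 7'. After: A=0 B=0 C=7 D=0 ZF=0 PC=2
Step 3: PC=2 exec 'MOV D, C'. After: A=0 B=0 C=7 D=7 ZF=0 PC=3
Step 4: PC=3 exec 'MOV A, D'. After: A=7 B=0 C=7 D=7 ZF=0 PC=4
Step 5: PC=4 exec 'ADD B, 7'. After: A=7 B=7 C=7 D=7 ZF=0 PC=5
Step 6: PC=5 exec 'MOV D, 1'. After: A=7 B=7 C=7 D=1 ZF=0 PC=6
Step 7: PC=6 exec 'ADD B, C'. After: A=7 B=14 C=7 D=1 ZF=0 PC=7
Step 8: PC=7 exec 'HALT'. After: A=7 B=14 C=7 D=1 ZF=0 PC=7 HALTED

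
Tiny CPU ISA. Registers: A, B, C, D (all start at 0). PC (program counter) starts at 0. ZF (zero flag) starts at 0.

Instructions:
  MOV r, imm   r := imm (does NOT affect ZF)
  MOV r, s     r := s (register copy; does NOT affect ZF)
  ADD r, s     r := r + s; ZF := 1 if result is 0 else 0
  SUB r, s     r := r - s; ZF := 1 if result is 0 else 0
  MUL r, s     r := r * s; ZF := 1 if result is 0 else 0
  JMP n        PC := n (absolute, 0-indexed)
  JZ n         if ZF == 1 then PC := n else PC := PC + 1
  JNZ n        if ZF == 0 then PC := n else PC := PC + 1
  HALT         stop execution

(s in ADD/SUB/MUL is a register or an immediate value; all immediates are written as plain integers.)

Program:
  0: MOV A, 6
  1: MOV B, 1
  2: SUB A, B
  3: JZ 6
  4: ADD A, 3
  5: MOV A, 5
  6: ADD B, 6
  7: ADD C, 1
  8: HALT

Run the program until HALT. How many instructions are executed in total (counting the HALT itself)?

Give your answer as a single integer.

Answer: 9

Derivation:
Step 1: PC=0 exec 'MOV A, 6'. After: A=6 B=0 C=0 D=0 ZF=0 PC=1
Step 2: PC=1 exec 'MOV B, 1'. After: A=6 B=1 C=0 D=0 ZF=0 PC=2
Step 3: PC=2 exec 'SUB A, B'. After: A=5 B=1 C=0 D=0 ZF=0 PC=3
Step 4: PC=3 exec 'JZ 6'. After: A=5 B=1 C=0 D=0 ZF=0 PC=4
Step 5: PC=4 exec 'ADD A, 3'. After: A=8 B=1 C=0 D=0 ZF=0 PC=5
Step 6: PC=5 exec 'MOV A, 5'. After: A=5 B=1 C=0 D=0 ZF=0 PC=6
Step 7: PC=6 exec 'ADD B, 6'. After: A=5 B=7 C=0 D=0 ZF=0 PC=7
Step 8: PC=7 exec 'ADD C, 1'. After: A=5 B=7 C=1 D=0 ZF=0 PC=8
Step 9: PC=8 exec 'HALT'. After: A=5 B=7 C=1 D=0 ZF=0 PC=8 HALTED
Total instructions executed: 9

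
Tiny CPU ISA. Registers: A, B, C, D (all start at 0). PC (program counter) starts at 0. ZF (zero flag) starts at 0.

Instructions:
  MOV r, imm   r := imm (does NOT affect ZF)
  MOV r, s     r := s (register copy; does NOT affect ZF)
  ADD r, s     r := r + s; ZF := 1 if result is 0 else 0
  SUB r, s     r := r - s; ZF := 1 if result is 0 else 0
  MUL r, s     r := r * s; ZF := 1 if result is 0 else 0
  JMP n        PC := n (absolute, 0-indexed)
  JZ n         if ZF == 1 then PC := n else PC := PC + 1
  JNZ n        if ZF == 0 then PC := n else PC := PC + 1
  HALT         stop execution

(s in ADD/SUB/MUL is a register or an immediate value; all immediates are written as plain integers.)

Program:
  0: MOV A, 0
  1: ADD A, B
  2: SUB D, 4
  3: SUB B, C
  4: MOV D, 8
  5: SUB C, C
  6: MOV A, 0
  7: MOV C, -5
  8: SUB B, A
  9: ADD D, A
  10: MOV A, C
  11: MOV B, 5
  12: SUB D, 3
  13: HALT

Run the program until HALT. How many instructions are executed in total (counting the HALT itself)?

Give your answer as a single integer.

Answer: 14

Derivation:
Step 1: PC=0 exec 'MOV A, 0'. After: A=0 B=0 C=0 D=0 ZF=0 PC=1
Step 2: PC=1 exec 'ADD A, B'. After: A=0 B=0 C=0 D=0 ZF=1 PC=2
Step 3: PC=2 exec 'SUB D, 4'. After: A=0 B=0 C=0 D=-4 ZF=0 PC=3
Step 4: PC=3 exec 'SUB B, C'. After: A=0 B=0 C=0 D=-4 ZF=1 PC=4
Step 5: PC=4 exec 'MOV D, 8'. After: A=0 B=0 C=0 D=8 ZF=1 PC=5
Step 6: PC=5 exec 'SUB C, C'. After: A=0 B=0 C=0 D=8 ZF=1 PC=6
Step 7: PC=6 exec 'MOV A, 0'. After: A=0 B=0 C=0 D=8 ZF=1 PC=7
Step 8: PC=7 exec 'MOV C, -5'. After: A=0 B=0 C=-5 D=8 ZF=1 PC=8
Step 9: PC=8 exec 'SUB B, A'. After: A=0 B=0 C=-5 D=8 ZF=1 PC=9
Step 10: PC=9 exec 'ADD D, A'. After: A=0 B=0 C=-5 D=8 ZF=0 PC=10
Step 11: PC=10 exec 'MOV A, C'. After: A=-5 B=0 C=-5 D=8 ZF=0 PC=11
Step 12: PC=11 exec 'MOV B, 5'. After: A=-5 B=5 C=-5 D=8 ZF=0 PC=12
Step 13: PC=12 exec 'SUB D, 3'. After: A=-5 B=5 C=-5 D=5 ZF=0 PC=13
Step 14: PC=13 exec 'HALT'. After: A=-5 B=5 C=-5 D=5 ZF=0 PC=13 HALTED
Total instructions executed: 14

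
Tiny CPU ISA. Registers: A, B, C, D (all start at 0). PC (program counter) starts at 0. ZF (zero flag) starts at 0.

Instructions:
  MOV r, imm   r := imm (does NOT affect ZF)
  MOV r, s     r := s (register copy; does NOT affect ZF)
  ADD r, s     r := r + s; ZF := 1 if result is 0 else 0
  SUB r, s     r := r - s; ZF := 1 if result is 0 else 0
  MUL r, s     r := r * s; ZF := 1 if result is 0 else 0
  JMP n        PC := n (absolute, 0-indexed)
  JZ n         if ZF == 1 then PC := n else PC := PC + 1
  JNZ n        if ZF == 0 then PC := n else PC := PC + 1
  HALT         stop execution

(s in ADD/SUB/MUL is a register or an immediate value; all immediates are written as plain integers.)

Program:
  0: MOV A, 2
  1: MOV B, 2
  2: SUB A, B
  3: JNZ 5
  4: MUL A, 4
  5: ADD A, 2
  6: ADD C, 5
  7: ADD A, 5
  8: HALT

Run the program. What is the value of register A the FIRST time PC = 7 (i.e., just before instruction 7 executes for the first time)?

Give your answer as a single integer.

Step 1: PC=0 exec 'MOV A, 2'. After: A=2 B=0 C=0 D=0 ZF=0 PC=1
Step 2: PC=1 exec 'MOV B, 2'. After: A=2 B=2 C=0 D=0 ZF=0 PC=2
Step 3: PC=2 exec 'SUB A, B'. After: A=0 B=2 C=0 D=0 ZF=1 PC=3
Step 4: PC=3 exec 'JNZ 5'. After: A=0 B=2 C=0 D=0 ZF=1 PC=4
Step 5: PC=4 exec 'MUL A, 4'. After: A=0 B=2 C=0 D=0 ZF=1 PC=5
Step 6: PC=5 exec 'ADD A, 2'. After: A=2 B=2 C=0 D=0 ZF=0 PC=6
Step 7: PC=6 exec 'ADD C, 5'. After: A=2 B=2 C=5 D=0 ZF=0 PC=7
First time PC=7: A=2

2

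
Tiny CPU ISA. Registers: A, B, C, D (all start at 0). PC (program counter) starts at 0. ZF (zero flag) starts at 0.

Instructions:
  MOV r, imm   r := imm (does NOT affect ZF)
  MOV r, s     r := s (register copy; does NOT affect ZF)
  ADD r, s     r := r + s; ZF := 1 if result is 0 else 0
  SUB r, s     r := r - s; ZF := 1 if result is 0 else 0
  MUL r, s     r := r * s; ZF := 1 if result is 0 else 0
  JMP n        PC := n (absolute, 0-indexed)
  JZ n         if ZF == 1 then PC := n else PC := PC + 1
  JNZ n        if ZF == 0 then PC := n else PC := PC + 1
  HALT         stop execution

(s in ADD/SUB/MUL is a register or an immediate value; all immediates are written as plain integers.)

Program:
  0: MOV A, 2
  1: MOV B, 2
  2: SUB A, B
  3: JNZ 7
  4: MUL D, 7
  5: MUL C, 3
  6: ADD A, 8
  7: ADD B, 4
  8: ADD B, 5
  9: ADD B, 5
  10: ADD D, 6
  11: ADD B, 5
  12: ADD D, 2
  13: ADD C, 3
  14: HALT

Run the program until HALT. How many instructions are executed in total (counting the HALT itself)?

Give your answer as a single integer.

Answer: 15

Derivation:
Step 1: PC=0 exec 'MOV A, 2'. After: A=2 B=0 C=0 D=0 ZF=0 PC=1
Step 2: PC=1 exec 'MOV B, 2'. After: A=2 B=2 C=0 D=0 ZF=0 PC=2
Step 3: PC=2 exec 'SUB A, B'. After: A=0 B=2 C=0 D=0 ZF=1 PC=3
Step 4: PC=3 exec 'JNZ 7'. After: A=0 B=2 C=0 D=0 ZF=1 PC=4
Step 5: PC=4 exec 'MUL D, 7'. After: A=0 B=2 C=0 D=0 ZF=1 PC=5
Step 6: PC=5 exec 'MUL C, 3'. After: A=0 B=2 C=0 D=0 ZF=1 PC=6
Step 7: PC=6 exec 'ADD A, 8'. After: A=8 B=2 C=0 D=0 ZF=0 PC=7
Step 8: PC=7 exec 'ADD B, 4'. After: A=8 B=6 C=0 D=0 ZF=0 PC=8
Step 9: PC=8 exec 'ADD B, 5'. After: A=8 B=11 C=0 D=0 ZF=0 PC=9
Step 10: PC=9 exec 'ADD B, 5'. After: A=8 B=16 C=0 D=0 ZF=0 PC=10
Step 11: PC=10 exec 'ADD D, 6'. After: A=8 B=16 C=0 D=6 ZF=0 PC=11
Step 12: PC=11 exec 'ADD B, 5'. After: A=8 B=21 C=0 D=6 ZF=0 PC=12
Step 13: PC=12 exec 'ADD D, 2'. After: A=8 B=21 C=0 D=8 ZF=0 PC=13
Step 14: PC=13 exec 'ADD C, 3'. After: A=8 B=21 C=3 D=8 ZF=0 PC=14
Step 15: PC=14 exec 'HALT'. After: A=8 B=21 C=3 D=8 ZF=0 PC=14 HALTED
Total instructions executed: 15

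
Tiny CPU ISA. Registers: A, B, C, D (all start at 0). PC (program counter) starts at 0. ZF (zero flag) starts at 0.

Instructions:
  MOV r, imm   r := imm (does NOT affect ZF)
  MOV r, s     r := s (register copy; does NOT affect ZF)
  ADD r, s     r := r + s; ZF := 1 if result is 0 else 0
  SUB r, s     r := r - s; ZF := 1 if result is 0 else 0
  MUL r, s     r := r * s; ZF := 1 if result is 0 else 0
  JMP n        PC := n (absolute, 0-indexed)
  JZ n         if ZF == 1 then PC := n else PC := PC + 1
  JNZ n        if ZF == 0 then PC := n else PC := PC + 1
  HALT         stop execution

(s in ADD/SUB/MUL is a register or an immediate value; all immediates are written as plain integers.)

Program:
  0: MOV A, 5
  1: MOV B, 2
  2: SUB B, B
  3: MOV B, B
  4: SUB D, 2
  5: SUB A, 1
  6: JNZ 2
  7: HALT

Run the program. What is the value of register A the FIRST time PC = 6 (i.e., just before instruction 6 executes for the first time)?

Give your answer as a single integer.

Step 1: PC=0 exec 'MOV A, 5'. After: A=5 B=0 C=0 D=0 ZF=0 PC=1
Step 2: PC=1 exec 'MOV B, 2'. After: A=5 B=2 C=0 D=0 ZF=0 PC=2
Step 3: PC=2 exec 'SUB B, B'. After: A=5 B=0 C=0 D=0 ZF=1 PC=3
Step 4: PC=3 exec 'MOV B, B'. After: A=5 B=0 C=0 D=0 ZF=1 PC=4
Step 5: PC=4 exec 'SUB D, 2'. After: A=5 B=0 C=0 D=-2 ZF=0 PC=5
Step 6: PC=5 exec 'SUB A, 1'. After: A=4 B=0 C=0 D=-2 ZF=0 PC=6
First time PC=6: A=4

4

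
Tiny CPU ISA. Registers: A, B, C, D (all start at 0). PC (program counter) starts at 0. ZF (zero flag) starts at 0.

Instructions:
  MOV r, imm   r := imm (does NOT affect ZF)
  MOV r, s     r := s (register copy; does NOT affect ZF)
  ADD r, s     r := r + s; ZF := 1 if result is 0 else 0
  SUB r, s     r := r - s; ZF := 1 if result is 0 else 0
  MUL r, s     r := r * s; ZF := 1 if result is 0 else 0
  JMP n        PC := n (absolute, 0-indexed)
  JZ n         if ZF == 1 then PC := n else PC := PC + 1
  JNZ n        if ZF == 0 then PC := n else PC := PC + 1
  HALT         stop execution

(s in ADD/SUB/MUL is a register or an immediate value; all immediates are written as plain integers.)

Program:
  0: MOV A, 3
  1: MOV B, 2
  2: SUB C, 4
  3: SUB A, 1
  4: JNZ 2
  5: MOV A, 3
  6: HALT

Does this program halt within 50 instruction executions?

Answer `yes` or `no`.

Answer: yes

Derivation:
Step 1: PC=0 exec 'MOV A, 3'. After: A=3 B=0 C=0 D=0 ZF=0 PC=1
Step 2: PC=1 exec 'MOV B, 2'. After: A=3 B=2 C=0 D=0 ZF=0 PC=2
Step 3: PC=2 exec 'SUB C, 4'. After: A=3 B=2 C=-4 D=0 ZF=0 PC=3
Step 4: PC=3 exec 'SUB A, 1'. After: A=2 B=2 C=-4 D=0 ZF=0 PC=4
Step 5: PC=4 exec 'JNZ 2'. After: A=2 B=2 C=-4 D=0 ZF=0 PC=2
Step 6: PC=2 exec 'SUB C, 4'. After: A=2 B=2 C=-8 D=0 ZF=0 PC=3
Step 7: PC=3 exec 'SUB A, 1'. After: A=1 B=2 C=-8 D=0 ZF=0 PC=4
Step 8: PC=4 exec 'JNZ 2'. After: A=1 B=2 C=-8 D=0 ZF=0 PC=2
Step 9: PC=2 exec 'SUB C, 4'. After: A=1 B=2 C=-12 D=0 ZF=0 PC=3
Step 10: PC=3 exec 'SUB A, 1'. After: A=0 B=2 C=-12 D=0 ZF=1 PC=4
Step 11: PC=4 exec 'JNZ 2'. After: A=0 B=2 C=-12 D=0 ZF=1 PC=5
Step 12: PC=5 exec 'MOV A, 3'. After: A=3 B=2 C=-12 D=0 ZF=1 PC=6
Step 13: PC=6 exec 'HALT'. After: A=3 B=2 C=-12 D=0 ZF=1 PC=6 HALTED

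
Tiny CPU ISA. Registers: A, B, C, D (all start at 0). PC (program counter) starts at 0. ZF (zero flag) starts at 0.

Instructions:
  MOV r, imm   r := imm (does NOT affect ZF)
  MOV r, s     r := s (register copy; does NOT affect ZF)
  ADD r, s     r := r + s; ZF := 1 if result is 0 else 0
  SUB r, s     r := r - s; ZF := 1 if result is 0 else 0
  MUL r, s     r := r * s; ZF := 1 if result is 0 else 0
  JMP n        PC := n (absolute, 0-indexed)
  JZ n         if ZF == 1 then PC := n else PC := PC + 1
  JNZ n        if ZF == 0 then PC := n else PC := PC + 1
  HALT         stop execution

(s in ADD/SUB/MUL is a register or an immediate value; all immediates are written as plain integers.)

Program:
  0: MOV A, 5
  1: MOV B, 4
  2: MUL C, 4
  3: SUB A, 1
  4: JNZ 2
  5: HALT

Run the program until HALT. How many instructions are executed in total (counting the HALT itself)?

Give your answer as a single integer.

Answer: 18

Derivation:
Step 1: PC=0 exec 'MOV A, 5'. After: A=5 B=0 C=0 D=0 ZF=0 PC=1
Step 2: PC=1 exec 'MOV B, 4'. After: A=5 B=4 C=0 D=0 ZF=0 PC=2
Step 3: PC=2 exec 'MUL C, 4'. After: A=5 B=4 C=0 D=0 ZF=1 PC=3
Step 4: PC=3 exec 'SUB A, 1'. After: A=4 B=4 C=0 D=0 ZF=0 PC=4
Step 5: PC=4 exec 'JNZ 2'. After: A=4 B=4 C=0 D=0 ZF=0 PC=2
Step 6: PC=2 exec 'MUL C, 4'. After: A=4 B=4 C=0 D=0 ZF=1 PC=3
Step 7: PC=3 exec 'SUB A, 1'. After: A=3 B=4 C=0 D=0 ZF=0 PC=4
Step 8: PC=4 exec 'JNZ 2'. After: A=3 B=4 C=0 D=0 ZF=0 PC=2
Step 9: PC=2 exec 'MUL C, 4'. After: A=3 B=4 C=0 D=0 ZF=1 PC=3
Step 10: PC=3 exec 'SUB A, 1'. After: A=2 B=4 C=0 D=0 ZF=0 PC=4
Step 11: PC=4 exec 'JNZ 2'. After: A=2 B=4 C=0 D=0 ZF=0 PC=2
Step 12: PC=2 exec 'MUL C, 4'. After: A=2 B=4 C=0 D=0 ZF=1 PC=3
Step 13: PC=3 exec 'SUB A, 1'. After: A=1 B=4 C=0 D=0 ZF=0 PC=4
Step 14: PC=4 exec 'JNZ 2'. After: A=1 B=4 C=0 D=0 ZF=0 PC=2
Step 15: PC=2 exec 'MUL C, 4'. After: A=1 B=4 C=0 D=0 ZF=1 PC=3
Step 16: PC=3 exec 'SUB A, 1'. After: A=0 B=4 C=0 D=0 ZF=1 PC=4
Step 17: PC=4 exec 'JNZ 2'. After: A=0 B=4 C=0 D=0 ZF=1 PC=5
Step 18: PC=5 exec 'HALT'. After: A=0 B=4 C=0 D=0 ZF=1 PC=5 HALTED
Total instructions executed: 18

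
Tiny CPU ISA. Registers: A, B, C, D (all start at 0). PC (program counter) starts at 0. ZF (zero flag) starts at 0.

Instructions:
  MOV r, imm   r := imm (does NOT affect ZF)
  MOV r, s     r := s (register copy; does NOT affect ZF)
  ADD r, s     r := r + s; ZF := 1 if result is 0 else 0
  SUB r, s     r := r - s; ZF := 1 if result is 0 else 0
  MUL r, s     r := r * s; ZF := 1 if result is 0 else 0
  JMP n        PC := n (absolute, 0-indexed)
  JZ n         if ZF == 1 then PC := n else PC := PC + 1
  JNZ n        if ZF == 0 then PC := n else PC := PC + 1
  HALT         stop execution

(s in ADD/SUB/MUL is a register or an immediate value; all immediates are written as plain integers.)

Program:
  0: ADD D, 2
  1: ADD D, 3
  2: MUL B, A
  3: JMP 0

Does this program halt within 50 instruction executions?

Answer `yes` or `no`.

Answer: no

Derivation:
Step 1: PC=0 exec 'ADD D, 2'. After: A=0 B=0 C=0 D=2 ZF=0 PC=1
Step 2: PC=1 exec 'ADD D, 3'. After: A=0 B=0 C=0 D=5 ZF=0 PC=2
Step 3: PC=2 exec 'MUL B, A'. After: A=0 B=0 C=0 D=5 ZF=1 PC=3
Step 4: PC=3 exec 'JMP 0'. After: A=0 B=0 C=0 D=5 ZF=1 PC=0
Step 5: PC=0 exec 'ADD D, 2'. After: A=0 B=0 C=0 D=7 ZF=0 PC=1
Step 6: PC=1 exec 'ADD D, 3'. After: A=0 B=0 C=0 D=10 ZF=0 PC=2
Step 7: PC=2 exec 'MUL B, A'. After: A=0 B=0 C=0 D=10 ZF=1 PC=3
Step 8: PC=3 exec 'JMP 0'. After: A=0 B=0 C=0 D=10 ZF=1 PC=0
Step 9: PC=0 exec 'ADD D, 2'. After: A=0 B=0 C=0 D=12 ZF=0 PC=1
Step 10: PC=1 exec 'ADD D, 3'. After: A=0 B=0 C=0 D=15 ZF=0 PC=2
Step 11: PC=2 exec 'MUL B, A'. After: A=0 B=0 C=0 D=15 ZF=1 PC=3
Step 12: PC=3 exec 'JMP 0'. After: A=0 B=0 C=0 D=15 ZF=1 PC=0
Step 13: PC=0 exec 'ADD D, 2'. After: A=0 B=0 C=0 D=17 ZF=0 PC=1
Step 14: PC=1 exec 'ADD D, 3'. After: A=0 B=0 C=0 D=20 ZF=0 PC=2
Step 15: PC=2 exec 'MUL B, A'. After: A=0 B=0 C=0 D=20 ZF=1 PC=3
After 50 steps: not halted. PC revisits the same instructions with no path to HALT; will never halt.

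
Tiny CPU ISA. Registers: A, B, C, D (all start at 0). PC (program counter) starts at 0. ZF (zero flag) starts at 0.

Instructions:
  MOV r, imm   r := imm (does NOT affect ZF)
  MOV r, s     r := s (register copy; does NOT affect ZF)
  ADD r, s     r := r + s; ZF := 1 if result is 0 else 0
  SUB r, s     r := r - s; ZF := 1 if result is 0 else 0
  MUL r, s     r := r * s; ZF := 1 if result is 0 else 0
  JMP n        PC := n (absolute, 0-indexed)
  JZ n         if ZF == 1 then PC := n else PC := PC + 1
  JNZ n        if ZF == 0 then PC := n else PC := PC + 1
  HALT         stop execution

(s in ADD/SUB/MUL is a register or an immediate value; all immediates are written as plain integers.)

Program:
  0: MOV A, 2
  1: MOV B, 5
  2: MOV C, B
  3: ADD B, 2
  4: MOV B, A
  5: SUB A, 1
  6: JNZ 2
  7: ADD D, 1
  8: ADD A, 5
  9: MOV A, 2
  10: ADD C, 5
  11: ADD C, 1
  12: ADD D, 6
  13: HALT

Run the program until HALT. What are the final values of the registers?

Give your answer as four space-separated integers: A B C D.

Step 1: PC=0 exec 'MOV A, 2'. After: A=2 B=0 C=0 D=0 ZF=0 PC=1
Step 2: PC=1 exec 'MOV B, 5'. After: A=2 B=5 C=0 D=0 ZF=0 PC=2
Step 3: PC=2 exec 'MOV C, B'. After: A=2 B=5 C=5 D=0 ZF=0 PC=3
Step 4: PC=3 exec 'ADD B, 2'. After: A=2 B=7 C=5 D=0 ZF=0 PC=4
Step 5: PC=4 exec 'MOV B, A'. After: A=2 B=2 C=5 D=0 ZF=0 PC=5
Step 6: PC=5 exec 'SUB A, 1'. After: A=1 B=2 C=5 D=0 ZF=0 PC=6
Step 7: PC=6 exec 'JNZ 2'. After: A=1 B=2 C=5 D=0 ZF=0 PC=2
Step 8: PC=2 exec 'MOV C, B'. After: A=1 B=2 C=2 D=0 ZF=0 PC=3
Step 9: PC=3 exec 'ADD B, 2'. After: A=1 B=4 C=2 D=0 ZF=0 PC=4
Step 10: PC=4 exec 'MOV B, A'. After: A=1 B=1 C=2 D=0 ZF=0 PC=5
Step 11: PC=5 exec 'SUB A, 1'. After: A=0 B=1 C=2 D=0 ZF=1 PC=6
Step 12: PC=6 exec 'JNZ 2'. After: A=0 B=1 C=2 D=0 ZF=1 PC=7
Step 13: PC=7 exec 'ADD D, 1'. After: A=0 B=1 C=2 D=1 ZF=0 PC=8
Step 14: PC=8 exec 'ADD A, 5'. After: A=5 B=1 C=2 D=1 ZF=0 PC=9
Step 15: PC=9 exec 'MOV A, 2'. After: A=2 B=1 C=2 D=1 ZF=0 PC=10
Step 16: PC=10 exec 'ADD C, 5'. After: A=2 B=1 C=7 D=1 ZF=0 PC=11
Step 17: PC=11 exec 'ADD C, 1'. After: A=2 B=1 C=8 D=1 ZF=0 PC=12
Step 18: PC=12 exec 'ADD D, 6'. After: A=2 B=1 C=8 D=7 ZF=0 PC=13
Step 19: PC=13 exec 'HALT'. After: A=2 B=1 C=8 D=7 ZF=0 PC=13 HALTED

Answer: 2 1 8 7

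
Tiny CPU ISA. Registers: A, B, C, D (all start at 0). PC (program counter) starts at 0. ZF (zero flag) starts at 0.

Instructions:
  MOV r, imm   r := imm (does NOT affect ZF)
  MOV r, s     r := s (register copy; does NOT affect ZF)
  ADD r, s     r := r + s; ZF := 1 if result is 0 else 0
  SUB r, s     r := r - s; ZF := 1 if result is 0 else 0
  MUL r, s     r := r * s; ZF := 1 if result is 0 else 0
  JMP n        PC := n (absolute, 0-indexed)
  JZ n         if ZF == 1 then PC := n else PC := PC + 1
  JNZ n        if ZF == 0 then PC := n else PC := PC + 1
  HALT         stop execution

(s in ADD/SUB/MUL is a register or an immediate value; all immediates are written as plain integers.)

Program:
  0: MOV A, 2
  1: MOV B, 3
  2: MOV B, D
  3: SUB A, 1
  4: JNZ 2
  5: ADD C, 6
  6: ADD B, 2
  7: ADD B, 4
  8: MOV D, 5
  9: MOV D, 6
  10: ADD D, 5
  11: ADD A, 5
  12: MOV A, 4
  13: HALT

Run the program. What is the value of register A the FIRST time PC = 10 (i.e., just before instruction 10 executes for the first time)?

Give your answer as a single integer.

Step 1: PC=0 exec 'MOV A, 2'. After: A=2 B=0 C=0 D=0 ZF=0 PC=1
Step 2: PC=1 exec 'MOV B, 3'. After: A=2 B=3 C=0 D=0 ZF=0 PC=2
Step 3: PC=2 exec 'MOV B, D'. After: A=2 B=0 C=0 D=0 ZF=0 PC=3
Step 4: PC=3 exec 'SUB A, 1'. After: A=1 B=0 C=0 D=0 ZF=0 PC=4
Step 5: PC=4 exec 'JNZ 2'. After: A=1 B=0 C=0 D=0 ZF=0 PC=2
Step 6: PC=2 exec 'MOV B, D'. After: A=1 B=0 C=0 D=0 ZF=0 PC=3
Step 7: PC=3 exec 'SUB A, 1'. After: A=0 B=0 C=0 D=0 ZF=1 PC=4
Step 8: PC=4 exec 'JNZ 2'. After: A=0 B=0 C=0 D=0 ZF=1 PC=5
Step 9: PC=5 exec 'ADD C, 6'. After: A=0 B=0 C=6 D=0 ZF=0 PC=6
Step 10: PC=6 exec 'ADD B, 2'. After: A=0 B=2 C=6 D=0 ZF=0 PC=7
Step 11: PC=7 exec 'ADD B, 4'. After: A=0 B=6 C=6 D=0 ZF=0 PC=8
Step 12: PC=8 exec 'MOV D, 5'. After: A=0 B=6 C=6 D=5 ZF=0 PC=9
Step 13: PC=9 exec 'MOV D, 6'. After: A=0 B=6 C=6 D=6 ZF=0 PC=10
First time PC=10: A=0

0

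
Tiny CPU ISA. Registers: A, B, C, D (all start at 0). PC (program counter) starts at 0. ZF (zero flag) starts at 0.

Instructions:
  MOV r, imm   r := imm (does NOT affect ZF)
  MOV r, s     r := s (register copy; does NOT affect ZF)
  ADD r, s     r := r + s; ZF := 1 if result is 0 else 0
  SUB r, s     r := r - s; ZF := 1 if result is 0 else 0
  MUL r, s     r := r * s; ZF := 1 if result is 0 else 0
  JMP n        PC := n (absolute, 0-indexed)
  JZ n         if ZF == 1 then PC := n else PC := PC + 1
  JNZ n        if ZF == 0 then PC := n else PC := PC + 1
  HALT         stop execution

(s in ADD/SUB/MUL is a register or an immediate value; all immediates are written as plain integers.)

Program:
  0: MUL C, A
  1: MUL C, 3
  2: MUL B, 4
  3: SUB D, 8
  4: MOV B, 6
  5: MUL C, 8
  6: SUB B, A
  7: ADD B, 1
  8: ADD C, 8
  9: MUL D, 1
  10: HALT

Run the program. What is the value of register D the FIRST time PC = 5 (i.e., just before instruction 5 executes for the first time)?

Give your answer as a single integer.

Step 1: PC=0 exec 'MUL C, A'. After: A=0 B=0 C=0 D=0 ZF=1 PC=1
Step 2: PC=1 exec 'MUL C, 3'. After: A=0 B=0 C=0 D=0 ZF=1 PC=2
Step 3: PC=2 exec 'MUL B, 4'. After: A=0 B=0 C=0 D=0 ZF=1 PC=3
Step 4: PC=3 exec 'SUB D, 8'. After: A=0 B=0 C=0 D=-8 ZF=0 PC=4
Step 5: PC=4 exec 'MOV B, 6'. After: A=0 B=6 C=0 D=-8 ZF=0 PC=5
First time PC=5: D=-8

-8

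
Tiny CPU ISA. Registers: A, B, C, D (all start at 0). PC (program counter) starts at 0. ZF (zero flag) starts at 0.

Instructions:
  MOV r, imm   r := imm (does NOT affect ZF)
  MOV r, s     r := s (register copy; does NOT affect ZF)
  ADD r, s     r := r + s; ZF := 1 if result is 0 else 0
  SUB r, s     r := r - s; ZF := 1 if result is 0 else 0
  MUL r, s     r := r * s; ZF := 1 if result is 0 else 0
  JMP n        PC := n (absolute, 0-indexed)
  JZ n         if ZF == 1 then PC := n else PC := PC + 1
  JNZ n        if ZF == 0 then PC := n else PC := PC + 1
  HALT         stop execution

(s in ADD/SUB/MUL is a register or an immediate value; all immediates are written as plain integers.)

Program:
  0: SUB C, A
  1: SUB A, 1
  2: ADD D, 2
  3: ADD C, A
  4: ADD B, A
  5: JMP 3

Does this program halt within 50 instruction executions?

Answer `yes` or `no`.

Answer: no

Derivation:
Step 1: PC=0 exec 'SUB C, A'. After: A=0 B=0 C=0 D=0 ZF=1 PC=1
Step 2: PC=1 exec 'SUB A, 1'. After: A=-1 B=0 C=0 D=0 ZF=0 PC=2
Step 3: PC=2 exec 'ADD D, 2'. After: A=-1 B=0 C=0 D=2 ZF=0 PC=3
Step 4: PC=3 exec 'ADD C, A'. After: A=-1 B=0 C=-1 D=2 ZF=0 PC=4
Step 5: PC=4 exec 'ADD B, A'. After: A=-1 B=-1 C=-1 D=2 ZF=0 PC=5
Step 6: PC=5 exec 'JMP 3'. After: A=-1 B=-1 C=-1 D=2 ZF=0 PC=3
Step 7: PC=3 exec 'ADD C, A'. After: A=-1 B=-1 C=-2 D=2 ZF=0 PC=4
Step 8: PC=4 exec 'ADD B, A'. After: A=-1 B=-2 C=-2 D=2 ZF=0 PC=5
Step 9: PC=5 exec 'JMP 3'. After: A=-1 B=-2 C=-2 D=2 ZF=0 PC=3
Step 10: PC=3 exec 'ADD C, A'. After: A=-1 B=-2 C=-3 D=2 ZF=0 PC=4
Step 11: PC=4 exec 'ADD B, A'. After: A=-1 B=-3 C=-3 D=2 ZF=0 PC=5
Step 12: PC=5 exec 'JMP 3'. After: A=-1 B=-3 C=-3 D=2 ZF=0 PC=3
Step 13: PC=3 exec 'ADD C, A'. After: A=-1 B=-3 C=-4 D=2 ZF=0 PC=4
Step 14: PC=4 exec 'ADD B, A'. After: A=-1 B=-4 C=-4 D=2 ZF=0 PC=5
Step 15: PC=5 exec 'JMP 3'. After: A=-1 B=-4 C=-4 D=2 ZF=0 PC=3
After 50 steps: not halted. PC revisits the same instructions with no path to HALT; will never halt.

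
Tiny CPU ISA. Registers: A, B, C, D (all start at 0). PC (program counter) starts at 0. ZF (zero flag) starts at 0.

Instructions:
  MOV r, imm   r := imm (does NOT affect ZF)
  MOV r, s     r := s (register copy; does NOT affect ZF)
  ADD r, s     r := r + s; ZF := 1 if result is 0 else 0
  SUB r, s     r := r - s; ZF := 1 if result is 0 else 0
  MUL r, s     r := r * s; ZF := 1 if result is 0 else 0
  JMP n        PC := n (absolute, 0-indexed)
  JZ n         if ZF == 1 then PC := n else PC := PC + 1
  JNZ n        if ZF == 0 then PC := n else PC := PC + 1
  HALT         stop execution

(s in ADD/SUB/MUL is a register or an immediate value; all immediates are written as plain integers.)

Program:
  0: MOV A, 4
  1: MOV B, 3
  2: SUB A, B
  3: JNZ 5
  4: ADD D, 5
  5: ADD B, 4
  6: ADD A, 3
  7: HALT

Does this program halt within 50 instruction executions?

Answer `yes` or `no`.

Answer: yes

Derivation:
Step 1: PC=0 exec 'MOV A, 4'. After: A=4 B=0 C=0 D=0 ZF=0 PC=1
Step 2: PC=1 exec 'MOV B, 3'. After: A=4 B=3 C=0 D=0 ZF=0 PC=2
Step 3: PC=2 exec 'SUB A, B'. After: A=1 B=3 C=0 D=0 ZF=0 PC=3
Step 4: PC=3 exec 'JNZ 5'. After: A=1 B=3 C=0 D=0 ZF=0 PC=5
Step 5: PC=5 exec 'ADD B, 4'. After: A=1 B=7 C=0 D=0 ZF=0 PC=6
Step 6: PC=6 exec 'ADD A, 3'. After: A=4 B=7 C=0 D=0 ZF=0 PC=7
Step 7: PC=7 exec 'HALT'. After: A=4 B=7 C=0 D=0 ZF=0 PC=7 HALTED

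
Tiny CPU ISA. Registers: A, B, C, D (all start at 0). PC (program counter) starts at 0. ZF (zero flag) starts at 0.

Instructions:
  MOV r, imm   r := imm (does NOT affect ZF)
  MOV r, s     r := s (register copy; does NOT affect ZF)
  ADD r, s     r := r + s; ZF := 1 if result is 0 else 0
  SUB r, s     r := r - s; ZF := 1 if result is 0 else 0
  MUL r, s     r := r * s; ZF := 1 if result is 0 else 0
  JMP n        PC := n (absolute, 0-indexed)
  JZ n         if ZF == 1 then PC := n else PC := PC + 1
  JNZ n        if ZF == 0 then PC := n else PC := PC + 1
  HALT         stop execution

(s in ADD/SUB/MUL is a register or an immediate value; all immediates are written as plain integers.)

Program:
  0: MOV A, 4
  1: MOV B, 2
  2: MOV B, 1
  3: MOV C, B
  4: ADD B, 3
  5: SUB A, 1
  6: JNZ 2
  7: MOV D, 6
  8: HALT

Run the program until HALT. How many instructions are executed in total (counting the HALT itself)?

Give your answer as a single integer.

Answer: 24

Derivation:
Step 1: PC=0 exec 'MOV A, 4'. After: A=4 B=0 C=0 D=0 ZF=0 PC=1
Step 2: PC=1 exec 'MOV B, 2'. After: A=4 B=2 C=0 D=0 ZF=0 PC=2
Step 3: PC=2 exec 'MOV B, 1'. After: A=4 B=1 C=0 D=0 ZF=0 PC=3
Step 4: PC=3 exec 'MOV C, B'. After: A=4 B=1 C=1 D=0 ZF=0 PC=4
Step 5: PC=4 exec 'ADD B, 3'. After: A=4 B=4 C=1 D=0 ZF=0 PC=5
Step 6: PC=5 exec 'SUB A, 1'. After: A=3 B=4 C=1 D=0 ZF=0 PC=6
Step 7: PC=6 exec 'JNZ 2'. After: A=3 B=4 C=1 D=0 ZF=0 PC=2
Step 8: PC=2 exec 'MOV B, 1'. After: A=3 B=1 C=1 D=0 ZF=0 PC=3
Step 9: PC=3 exec 'MOV C, B'. After: A=3 B=1 C=1 D=0 ZF=0 PC=4
Step 10: PC=4 exec 'ADD B, 3'. After: A=3 B=4 C=1 D=0 ZF=0 PC=5
Step 11: PC=5 exec 'SUB A, 1'. After: A=2 B=4 C=1 D=0 ZF=0 PC=6
Step 12: PC=6 exec 'JNZ 2'. After: A=2 B=4 C=1 D=0 ZF=0 PC=2
Step 13: PC=2 exec 'MOV B, 1'. After: A=2 B=1 C=1 D=0 ZF=0 PC=3
Step 14: PC=3 exec 'MOV C, B'. After: A=2 B=1 C=1 D=0 ZF=0 PC=4
Step 15: PC=4 exec 'ADD B, 3'. After: A=2 B=4 C=1 D=0 ZF=0 PC=5
Step 16: PC=5 exec 'SUB A, 1'. After: A=1 B=4 C=1 D=0 ZF=0 PC=6
Step 17: PC=6 exec 'JNZ 2'. After: A=1 B=4 C=1 D=0 ZF=0 PC=2
Step 18: PC=2 exec 'MOV B, 1'. After: A=1 B=1 C=1 D=0 ZF=0 PC=3
Step 19: PC=3 exec 'MOV C, B'. After: A=1 B=1 C=1 D=0 ZF=0 PC=4
Step 20: PC=4 exec 'ADD B, 3'. After: A=1 B=4 C=1 D=0 ZF=0 PC=5
Step 21: PC=5 exec 'SUB A, 1'. After: A=0 B=4 C=1 D=0 ZF=1 PC=6
Step 22: PC=6 exec 'JNZ 2'. After: A=0 B=4 C=1 D=0 ZF=1 PC=7
Step 23: PC=7 exec 'MOV D, 6'. After: A=0 B=4 C=1 D=6 ZF=1 PC=8
Step 24: PC=8 exec 'HALT'. After: A=0 B=4 C=1 D=6 ZF=1 PC=8 HALTED
Total instructions executed: 24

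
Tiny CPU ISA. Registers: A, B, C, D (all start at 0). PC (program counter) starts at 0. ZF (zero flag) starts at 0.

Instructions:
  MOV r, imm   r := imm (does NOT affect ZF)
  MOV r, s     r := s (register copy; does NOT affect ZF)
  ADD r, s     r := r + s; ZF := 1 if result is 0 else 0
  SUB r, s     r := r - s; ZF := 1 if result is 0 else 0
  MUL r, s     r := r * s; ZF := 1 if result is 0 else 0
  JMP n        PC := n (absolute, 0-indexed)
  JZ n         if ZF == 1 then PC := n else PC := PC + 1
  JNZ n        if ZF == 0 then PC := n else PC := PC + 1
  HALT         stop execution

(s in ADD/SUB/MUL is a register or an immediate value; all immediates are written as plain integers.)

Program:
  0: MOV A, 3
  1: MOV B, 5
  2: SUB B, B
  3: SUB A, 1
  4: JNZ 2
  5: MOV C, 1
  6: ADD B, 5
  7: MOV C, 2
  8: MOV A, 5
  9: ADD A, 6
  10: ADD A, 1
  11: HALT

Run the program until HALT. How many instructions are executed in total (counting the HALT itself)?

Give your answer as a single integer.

Step 1: PC=0 exec 'MOV A, 3'. After: A=3 B=0 C=0 D=0 ZF=0 PC=1
Step 2: PC=1 exec 'MOV B, 5'. After: A=3 B=5 C=0 D=0 ZF=0 PC=2
Step 3: PC=2 exec 'SUB B, B'. After: A=3 B=0 C=0 D=0 ZF=1 PC=3
Step 4: PC=3 exec 'SUB A, 1'. After: A=2 B=0 C=0 D=0 ZF=0 PC=4
Step 5: PC=4 exec 'JNZ 2'. After: A=2 B=0 C=0 D=0 ZF=0 PC=2
Step 6: PC=2 exec 'SUB B, B'. After: A=2 B=0 C=0 D=0 ZF=1 PC=3
Step 7: PC=3 exec 'SUB A, 1'. After: A=1 B=0 C=0 D=0 ZF=0 PC=4
Step 8: PC=4 exec 'JNZ 2'. After: A=1 B=0 C=0 D=0 ZF=0 PC=2
Step 9: PC=2 exec 'SUB B, B'. After: A=1 B=0 C=0 D=0 ZF=1 PC=3
Step 10: PC=3 exec 'SUB A, 1'. After: A=0 B=0 C=0 D=0 ZF=1 PC=4
Step 11: PC=4 exec 'JNZ 2'. After: A=0 B=0 C=0 D=0 ZF=1 PC=5
Step 12: PC=5 exec 'MOV C, 1'. After: A=0 B=0 C=1 D=0 ZF=1 PC=6
Step 13: PC=6 exec 'ADD B, 5'. After: A=0 B=5 C=1 D=0 ZF=0 PC=7
Step 14: PC=7 exec 'MOV C, 2'. After: A=0 B=5 C=2 D=0 ZF=0 PC=8
Step 15: PC=8 exec 'MOV A, 5'. After: A=5 B=5 C=2 D=0 ZF=0 PC=9
Step 16: PC=9 exec 'ADD A, 6'. After: A=11 B=5 C=2 D=0 ZF=0 PC=10
Step 17: PC=10 exec 'ADD A, 1'. After: A=12 B=5 C=2 D=0 ZF=0 PC=11
Step 18: PC=11 exec 'HALT'. After: A=12 B=5 C=2 D=0 ZF=0 PC=11 HALTED
Total instructions executed: 18

Answer: 18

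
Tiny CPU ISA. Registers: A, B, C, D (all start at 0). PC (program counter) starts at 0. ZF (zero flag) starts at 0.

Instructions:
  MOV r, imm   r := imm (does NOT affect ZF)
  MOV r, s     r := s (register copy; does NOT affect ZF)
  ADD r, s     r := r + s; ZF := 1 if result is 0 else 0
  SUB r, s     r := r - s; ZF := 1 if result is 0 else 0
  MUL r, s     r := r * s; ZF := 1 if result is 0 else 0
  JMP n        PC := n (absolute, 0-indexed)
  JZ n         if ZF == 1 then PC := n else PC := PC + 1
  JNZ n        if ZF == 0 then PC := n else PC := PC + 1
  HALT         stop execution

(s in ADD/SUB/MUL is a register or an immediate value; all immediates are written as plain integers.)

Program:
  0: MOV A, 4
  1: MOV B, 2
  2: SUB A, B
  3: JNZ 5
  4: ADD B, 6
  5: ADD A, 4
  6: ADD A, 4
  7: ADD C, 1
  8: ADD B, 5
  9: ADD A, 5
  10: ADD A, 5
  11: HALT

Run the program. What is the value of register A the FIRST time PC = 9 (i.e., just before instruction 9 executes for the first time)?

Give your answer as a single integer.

Step 1: PC=0 exec 'MOV A, 4'. After: A=4 B=0 C=0 D=0 ZF=0 PC=1
Step 2: PC=1 exec 'MOV B, 2'. After: A=4 B=2 C=0 D=0 ZF=0 PC=2
Step 3: PC=2 exec 'SUB A, B'. After: A=2 B=2 C=0 D=0 ZF=0 PC=3
Step 4: PC=3 exec 'JNZ 5'. After: A=2 B=2 C=0 D=0 ZF=0 PC=5
Step 5: PC=5 exec 'ADD A, 4'. After: A=6 B=2 C=0 D=0 ZF=0 PC=6
Step 6: PC=6 exec 'ADD A, 4'. After: A=10 B=2 C=0 D=0 ZF=0 PC=7
Step 7: PC=7 exec 'ADD C, 1'. After: A=10 B=2 C=1 D=0 ZF=0 PC=8
Step 8: PC=8 exec 'ADD B, 5'. After: A=10 B=7 C=1 D=0 ZF=0 PC=9
First time PC=9: A=10

10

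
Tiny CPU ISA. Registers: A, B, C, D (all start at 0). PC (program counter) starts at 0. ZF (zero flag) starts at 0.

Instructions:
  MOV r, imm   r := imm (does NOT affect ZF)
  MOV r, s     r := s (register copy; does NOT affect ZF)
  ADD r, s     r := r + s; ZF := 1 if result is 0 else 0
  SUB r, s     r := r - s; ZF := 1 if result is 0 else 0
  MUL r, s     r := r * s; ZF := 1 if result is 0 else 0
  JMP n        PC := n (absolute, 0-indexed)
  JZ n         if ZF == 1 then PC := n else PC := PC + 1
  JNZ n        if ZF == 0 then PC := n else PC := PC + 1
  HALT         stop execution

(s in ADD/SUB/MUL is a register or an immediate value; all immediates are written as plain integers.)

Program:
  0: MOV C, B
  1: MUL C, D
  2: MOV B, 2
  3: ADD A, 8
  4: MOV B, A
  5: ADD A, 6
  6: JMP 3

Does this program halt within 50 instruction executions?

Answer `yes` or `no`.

Step 1: PC=0 exec 'MOV C, B'. After: A=0 B=0 C=0 D=0 ZF=0 PC=1
Step 2: PC=1 exec 'MUL C, D'. After: A=0 B=0 C=0 D=0 ZF=1 PC=2
Step 3: PC=2 exec 'MOV B, 2'. After: A=0 B=2 C=0 D=0 ZF=1 PC=3
Step 4: PC=3 exec 'ADD A, 8'. After: A=8 B=2 C=0 D=0 ZF=0 PC=4
Step 5: PC=4 exec 'MOV B, A'. After: A=8 B=8 C=0 D=0 ZF=0 PC=5
Step 6: PC=5 exec 'ADD A, 6'. After: A=14 B=8 C=0 D=0 ZF=0 PC=6
Step 7: PC=6 exec 'JMP 3'. After: A=14 B=8 C=0 D=0 ZF=0 PC=3
Step 8: PC=3 exec 'ADD A, 8'. After: A=22 B=8 C=0 D=0 ZF=0 PC=4
Step 9: PC=4 exec 'MOV B, A'. After: A=22 B=22 C=0 D=0 ZF=0 PC=5
Step 10: PC=5 exec 'ADD A, 6'. After: A=28 B=22 C=0 D=0 ZF=0 PC=6
Step 11: PC=6 exec 'JMP 3'. After: A=28 B=22 C=0 D=0 ZF=0 PC=3
Step 12: PC=3 exec 'ADD A, 8'. After: A=36 B=22 C=0 D=0 ZF=0 PC=4
Step 13: PC=4 exec 'MOV B, A'. After: A=36 B=36 C=0 D=0 ZF=0 PC=5
Step 14: PC=5 exec 'ADD A, 6'. After: A=42 B=36 C=0 D=0 ZF=0 PC=6
Step 15: PC=6 exec 'JMP 3'. After: A=42 B=36 C=0 D=0 ZF=0 PC=3
After 50 steps: not halted. PC revisits the same instructions with no path to HALT; will never halt.

Answer: no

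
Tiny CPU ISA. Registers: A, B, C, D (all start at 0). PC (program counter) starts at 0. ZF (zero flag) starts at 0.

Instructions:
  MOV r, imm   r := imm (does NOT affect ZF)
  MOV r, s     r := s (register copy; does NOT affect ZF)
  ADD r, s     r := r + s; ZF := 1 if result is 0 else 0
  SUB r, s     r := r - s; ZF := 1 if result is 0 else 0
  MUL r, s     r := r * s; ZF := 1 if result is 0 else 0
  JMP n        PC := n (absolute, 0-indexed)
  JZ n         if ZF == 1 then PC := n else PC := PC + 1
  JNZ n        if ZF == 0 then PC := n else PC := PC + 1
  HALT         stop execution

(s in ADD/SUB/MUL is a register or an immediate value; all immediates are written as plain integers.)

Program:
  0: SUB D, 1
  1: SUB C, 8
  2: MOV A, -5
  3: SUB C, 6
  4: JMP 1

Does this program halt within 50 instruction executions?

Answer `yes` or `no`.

Answer: no

Derivation:
Step 1: PC=0 exec 'SUB D, 1'. After: A=0 B=0 C=0 D=-1 ZF=0 PC=1
Step 2: PC=1 exec 'SUB C, 8'. After: A=0 B=0 C=-8 D=-1 ZF=0 PC=2
Step 3: PC=2 exec 'MOV A, -5'. After: A=-5 B=0 C=-8 D=-1 ZF=0 PC=3
Step 4: PC=3 exec 'SUB C, 6'. After: A=-5 B=0 C=-14 D=-1 ZF=0 PC=4
Step 5: PC=4 exec 'JMP 1'. After: A=-5 B=0 C=-14 D=-1 ZF=0 PC=1
Step 6: PC=1 exec 'SUB C, 8'. After: A=-5 B=0 C=-22 D=-1 ZF=0 PC=2
Step 7: PC=2 exec 'MOV A, -5'. After: A=-5 B=0 C=-22 D=-1 ZF=0 PC=3
Step 8: PC=3 exec 'SUB C, 6'. After: A=-5 B=0 C=-28 D=-1 ZF=0 PC=4
Step 9: PC=4 exec 'JMP 1'. After: A=-5 B=0 C=-28 D=-1 ZF=0 PC=1
Step 10: PC=1 exec 'SUB C, 8'. After: A=-5 B=0 C=-36 D=-1 ZF=0 PC=2
Step 11: PC=2 exec 'MOV A, -5'. After: A=-5 B=0 C=-36 D=-1 ZF=0 PC=3
Step 12: PC=3 exec 'SUB C, 6'. After: A=-5 B=0 C=-42 D=-1 ZF=0 PC=4
Step 13: PC=4 exec 'JMP 1'. After: A=-5 B=0 C=-42 D=-1 ZF=0 PC=1
Step 14: PC=1 exec 'SUB C, 8'. After: A=-5 B=0 C=-50 D=-1 ZF=0 PC=2
Step 15: PC=2 exec 'MOV A, -5'. After: A=-5 B=0 C=-50 D=-1 ZF=0 PC=3
After 50 steps: not halted. PC revisits the same instructions with no path to HALT; will never halt.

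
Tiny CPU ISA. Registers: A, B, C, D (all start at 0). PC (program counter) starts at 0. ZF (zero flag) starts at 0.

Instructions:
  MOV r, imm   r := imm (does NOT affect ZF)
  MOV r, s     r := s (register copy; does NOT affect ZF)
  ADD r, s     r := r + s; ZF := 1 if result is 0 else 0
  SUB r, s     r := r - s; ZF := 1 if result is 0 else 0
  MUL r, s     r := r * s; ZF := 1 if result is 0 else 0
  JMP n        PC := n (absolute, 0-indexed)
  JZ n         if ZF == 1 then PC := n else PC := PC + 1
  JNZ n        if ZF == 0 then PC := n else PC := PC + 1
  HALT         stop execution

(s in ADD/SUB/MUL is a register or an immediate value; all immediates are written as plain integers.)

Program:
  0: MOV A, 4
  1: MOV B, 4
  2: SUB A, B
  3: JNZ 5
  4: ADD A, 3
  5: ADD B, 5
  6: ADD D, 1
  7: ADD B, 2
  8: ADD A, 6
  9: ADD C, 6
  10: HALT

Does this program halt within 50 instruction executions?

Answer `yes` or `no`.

Answer: yes

Derivation:
Step 1: PC=0 exec 'MOV A, 4'. After: A=4 B=0 C=0 D=0 ZF=0 PC=1
Step 2: PC=1 exec 'MOV B, 4'. After: A=4 B=4 C=0 D=0 ZF=0 PC=2
Step 3: PC=2 exec 'SUB A, B'. After: A=0 B=4 C=0 D=0 ZF=1 PC=3
Step 4: PC=3 exec 'JNZ 5'. After: A=0 B=4 C=0 D=0 ZF=1 PC=4
Step 5: PC=4 exec 'ADD A, 3'. After: A=3 B=4 C=0 D=0 ZF=0 PC=5
Step 6: PC=5 exec 'ADD B, 5'. After: A=3 B=9 C=0 D=0 ZF=0 PC=6
Step 7: PC=6 exec 'ADD D, 1'. After: A=3 B=9 C=0 D=1 ZF=0 PC=7
Step 8: PC=7 exec 'ADD B, 2'. After: A=3 B=11 C=0 D=1 ZF=0 PC=8
Step 9: PC=8 exec 'ADD A, 6'. After: A=9 B=11 C=0 D=1 ZF=0 PC=9
Step 10: PC=9 exec 'ADD C, 6'. After: A=9 B=11 C=6 D=1 ZF=0 PC=10
Step 11: PC=10 exec 'HALT'. After: A=9 B=11 C=6 D=1 ZF=0 PC=10 HALTED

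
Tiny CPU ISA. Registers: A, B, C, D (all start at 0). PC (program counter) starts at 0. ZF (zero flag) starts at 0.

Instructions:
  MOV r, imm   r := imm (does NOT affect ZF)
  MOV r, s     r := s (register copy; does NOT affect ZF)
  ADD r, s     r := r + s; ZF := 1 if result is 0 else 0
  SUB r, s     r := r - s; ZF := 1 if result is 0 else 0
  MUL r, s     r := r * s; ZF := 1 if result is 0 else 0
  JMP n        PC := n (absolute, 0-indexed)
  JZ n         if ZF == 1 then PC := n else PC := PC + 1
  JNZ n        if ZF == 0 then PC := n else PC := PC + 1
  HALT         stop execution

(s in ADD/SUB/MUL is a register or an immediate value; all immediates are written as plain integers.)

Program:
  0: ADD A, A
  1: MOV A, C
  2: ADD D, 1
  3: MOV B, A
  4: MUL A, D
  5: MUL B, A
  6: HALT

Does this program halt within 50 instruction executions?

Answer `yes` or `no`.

Step 1: PC=0 exec 'ADD A, A'. After: A=0 B=0 C=0 D=0 ZF=1 PC=1
Step 2: PC=1 exec 'MOV A, C'. After: A=0 B=0 C=0 D=0 ZF=1 PC=2
Step 3: PC=2 exec 'ADD D, 1'. After: A=0 B=0 C=0 D=1 ZF=0 PC=3
Step 4: PC=3 exec 'MOV B, A'. After: A=0 B=0 C=0 D=1 ZF=0 PC=4
Step 5: PC=4 exec 'MUL A, D'. After: A=0 B=0 C=0 D=1 ZF=1 PC=5
Step 6: PC=5 exec 'MUL B, A'. After: A=0 B=0 C=0 D=1 ZF=1 PC=6
Step 7: PC=6 exec 'HALT'. After: A=0 B=0 C=0 D=1 ZF=1 PC=6 HALTED

Answer: yes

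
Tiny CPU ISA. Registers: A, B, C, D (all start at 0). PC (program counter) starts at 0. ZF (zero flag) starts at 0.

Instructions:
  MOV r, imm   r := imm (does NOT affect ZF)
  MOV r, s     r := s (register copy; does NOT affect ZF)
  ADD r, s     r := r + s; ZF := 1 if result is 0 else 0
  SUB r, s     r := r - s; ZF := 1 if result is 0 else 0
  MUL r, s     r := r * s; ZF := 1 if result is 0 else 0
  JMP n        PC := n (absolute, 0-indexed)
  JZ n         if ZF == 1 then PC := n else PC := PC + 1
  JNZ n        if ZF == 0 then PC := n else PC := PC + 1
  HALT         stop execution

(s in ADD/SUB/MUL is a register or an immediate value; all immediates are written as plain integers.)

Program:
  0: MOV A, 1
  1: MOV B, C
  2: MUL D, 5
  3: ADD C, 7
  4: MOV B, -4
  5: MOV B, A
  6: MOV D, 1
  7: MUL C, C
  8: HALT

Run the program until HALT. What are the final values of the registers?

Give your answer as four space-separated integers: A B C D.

Answer: 1 1 49 1

Derivation:
Step 1: PC=0 exec 'MOV A, 1'. After: A=1 B=0 C=0 D=0 ZF=0 PC=1
Step 2: PC=1 exec 'MOV B, C'. After: A=1 B=0 C=0 D=0 ZF=0 PC=2
Step 3: PC=2 exec 'MUL D, 5'. After: A=1 B=0 C=0 D=0 ZF=1 PC=3
Step 4: PC=3 exec 'ADD C, 7'. After: A=1 B=0 C=7 D=0 ZF=0 PC=4
Step 5: PC=4 exec 'MOV B, -4'. After: A=1 B=-4 C=7 D=0 ZF=0 PC=5
Step 6: PC=5 exec 'MOV B, A'. After: A=1 B=1 C=7 D=0 ZF=0 PC=6
Step 7: PC=6 exec 'MOV D, 1'. After: A=1 B=1 C=7 D=1 ZF=0 PC=7
Step 8: PC=7 exec 'MUL C, C'. After: A=1 B=1 C=49 D=1 ZF=0 PC=8
Step 9: PC=8 exec 'HALT'. After: A=1 B=1 C=49 D=1 ZF=0 PC=8 HALTED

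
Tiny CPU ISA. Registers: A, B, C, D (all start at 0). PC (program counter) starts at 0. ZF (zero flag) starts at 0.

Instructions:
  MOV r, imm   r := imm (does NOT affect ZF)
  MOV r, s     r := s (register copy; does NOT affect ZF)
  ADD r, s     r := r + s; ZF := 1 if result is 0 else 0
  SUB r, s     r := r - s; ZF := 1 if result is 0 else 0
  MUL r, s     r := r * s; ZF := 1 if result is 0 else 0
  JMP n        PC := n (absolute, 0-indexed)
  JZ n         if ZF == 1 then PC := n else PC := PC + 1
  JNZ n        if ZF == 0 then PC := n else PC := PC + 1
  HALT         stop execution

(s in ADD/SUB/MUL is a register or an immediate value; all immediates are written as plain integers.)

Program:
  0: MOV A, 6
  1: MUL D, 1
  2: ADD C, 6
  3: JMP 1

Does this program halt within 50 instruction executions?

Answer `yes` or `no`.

Step 1: PC=0 exec 'MOV A, 6'. After: A=6 B=0 C=0 D=0 ZF=0 PC=1
Step 2: PC=1 exec 'MUL D, 1'. After: A=6 B=0 C=0 D=0 ZF=1 PC=2
Step 3: PC=2 exec 'ADD C, 6'. After: A=6 B=0 C=6 D=0 ZF=0 PC=3
Step 4: PC=3 exec 'JMP 1'. After: A=6 B=0 C=6 D=0 ZF=0 PC=1
Step 5: PC=1 exec 'MUL D, 1'. After: A=6 B=0 C=6 D=0 ZF=1 PC=2
Step 6: PC=2 exec 'ADD C, 6'. After: A=6 B=0 C=12 D=0 ZF=0 PC=3
Step 7: PC=3 exec 'JMP 1'. After: A=6 B=0 C=12 D=0 ZF=0 PC=1
Step 8: PC=1 exec 'MUL D, 1'. After: A=6 B=0 C=12 D=0 ZF=1 PC=2
Step 9: PC=2 exec 'ADD C, 6'. After: A=6 B=0 C=18 D=0 ZF=0 PC=3
Step 10: PC=3 exec 'JMP 1'. After: A=6 B=0 C=18 D=0 ZF=0 PC=1
Step 11: PC=1 exec 'MUL D, 1'. After: A=6 B=0 C=18 D=0 ZF=1 PC=2
Step 12: PC=2 exec 'ADD C, 6'. After: A=6 B=0 C=24 D=0 ZF=0 PC=3
Step 13: PC=3 exec 'JMP 1'. After: A=6 B=0 C=24 D=0 ZF=0 PC=1
Step 14: PC=1 exec 'MUL D, 1'. After: A=6 B=0 C=24 D=0 ZF=1 PC=2
Step 15: PC=2 exec 'ADD C, 6'. After: A=6 B=0 C=30 D=0 ZF=0 PC=3
After 50 steps: not halted. PC revisits the same instructions with no path to HALT; will never halt.

Answer: no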